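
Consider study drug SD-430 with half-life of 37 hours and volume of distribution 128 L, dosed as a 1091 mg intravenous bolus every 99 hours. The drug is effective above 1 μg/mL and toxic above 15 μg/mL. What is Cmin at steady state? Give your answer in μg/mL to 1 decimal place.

1.6 μg/mL

k = ln2/t½ = ln2/37 ≈ 0.018734 h⁻¹; fraction remaining f = e^(−kτ) = e^(−0.018734×99) ≈ 0.1565.
Each bolus raises the concentration by D/Vd = 1091/128 ≈ 8.523 μg/mL.
Steady-state trough Cmin,ss = C₀·f/(1−f) ≈ 8.523 × 0.1565/0.8435 ≈ 1.581 μg/mL.
Trough 1.6 μg/mL vs MEC 1 μg/mL: adequate.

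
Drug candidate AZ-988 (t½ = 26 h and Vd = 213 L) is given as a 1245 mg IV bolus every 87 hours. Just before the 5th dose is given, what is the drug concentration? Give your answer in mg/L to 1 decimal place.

f = (1/2)^(τ/t½) = (1/2)^(87/26) ≈ 0.0983.
C₀ = D/Vd = 1245/213 ≈ 5.845 mg/L.
Before the 5th dose, 4 doses have been given. Superposition: Cmin = C₀·(f + f² + … + f^4).
≈ 5.845 × (0.0983 + 0.0097 + 0.0009 + 0.0001) ≈ 5.845 × 0.1090 ≈ 0.637 mg/L.

0.6 mg/L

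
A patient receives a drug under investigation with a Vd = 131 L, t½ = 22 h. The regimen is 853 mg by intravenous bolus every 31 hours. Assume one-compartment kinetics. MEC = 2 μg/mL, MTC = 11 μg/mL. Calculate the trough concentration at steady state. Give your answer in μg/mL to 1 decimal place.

3.9 μg/mL

τ/t½ = 31/22 ≈ 1.4091, so fraction remaining f = (1/2)^(31/22) ≈ 0.3765.
At steady state, accumulation factor R = 1/(1 − e^(−kτ)) ≈ 1.6038.
Single-dose peak C₀ = D/Vd = 853/131 ≈ 6.511 μg/mL.
Steady-state peak Cmax,ss = C₀·R ≈ 6.511 × 1.6038 ≈ 10.442 μg/mL.
Steady-state trough Cmin,ss = Cmax,ss·f ≈ 10.442 × 0.3765 ≈ 3.931 μg/mL.
Trough 3.9 μg/mL vs MEC 2 μg/mL: adequate.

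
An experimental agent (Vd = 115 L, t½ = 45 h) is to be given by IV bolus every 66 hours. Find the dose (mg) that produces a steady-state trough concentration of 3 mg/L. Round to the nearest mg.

τ/t½ = 66/45 ≈ 1.4667, so f = (1/2)^(66/45) ≈ 0.361817.
Cmin,ss = (D/Vd)·f/(1−f), so D = Cmin,ss·Vd·(1−f)/f.
D = 3 × 115 × (1−f)/f ≈ 3 × 115 × 1.76383 ≈ 608.52 mg.

609 mg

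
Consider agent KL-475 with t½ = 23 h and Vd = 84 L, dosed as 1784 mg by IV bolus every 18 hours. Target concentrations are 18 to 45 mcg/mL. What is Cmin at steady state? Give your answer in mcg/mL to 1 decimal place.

Over one 18-h interval, 18/23 ≈ 0.78261 half-lives elapse, leaving f ≈ 0.5813 of each dose.
At steady state, accumulation factor R = 1/(1 − e^(−kτ)) ≈ 2.3883.
Single-dose peak C₀ = D/Vd = 1784/84 ≈ 21.238 mcg/mL.
Steady-state peak Cmax,ss = C₀·R ≈ 21.238 × 2.3883 ≈ 50.723 mcg/mL.
One interval later, Cmin,ss = Cmax,ss·e^(−kτ) ≈ 50.723 × 0.5813 ≈ 29.485 mcg/mL.
Trough 29.5 mcg/mL vs MEC 18 mcg/mL: adequate.

29.5 mcg/mL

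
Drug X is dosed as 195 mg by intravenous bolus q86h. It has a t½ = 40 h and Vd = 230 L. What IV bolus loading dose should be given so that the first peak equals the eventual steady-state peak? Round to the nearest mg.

252 mg

f = (1/2)^(86/40) ≈ 0.225313; accumulation ratio R = 1/(1−f) ≈ 1.29084.
Loading dose to hit Cmax,ss on first dose: D_load = D_maint·R ≈ 195 × 1.29084 ≈ 251.71 mg.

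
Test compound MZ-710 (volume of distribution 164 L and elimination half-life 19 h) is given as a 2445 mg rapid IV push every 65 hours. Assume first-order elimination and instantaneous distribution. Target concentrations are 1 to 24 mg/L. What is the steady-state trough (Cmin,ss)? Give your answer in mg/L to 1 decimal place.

Over one 65-h interval, 65/19 ≈ 3.4211 half-lives elapse, leaving f ≈ 0.0934 of each dose.
Accumulation ratio R = 1/(1 − f) ≈ 1/0.9066 ≈ 1.1030.
Single-dose peak C₀ = D/Vd = 2445/164 ≈ 14.909 mg/L.
Cmax,ss = C₀/(1 − f) ≈ 14.909/0.9066 ≈ 16.445 mg/L.
Steady-state trough Cmin,ss = Cmax,ss·f ≈ 16.445 × 0.0934 ≈ 1.536 mg/L.
Trough 1.5 mg/L vs MEC 1 mg/L: adequate.

1.5 mg/L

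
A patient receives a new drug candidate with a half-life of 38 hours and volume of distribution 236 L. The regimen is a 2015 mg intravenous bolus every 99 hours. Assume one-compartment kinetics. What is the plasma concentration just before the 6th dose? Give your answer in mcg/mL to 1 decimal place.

1.7 mcg/mL

f = (1/2)^(τ/t½) = (1/2)^(99/38) ≈ 0.1643.
C₀ = D/Vd = 2015/236 ≈ 8.538 mcg/mL.
Before the 6th dose, 5 doses have been given. Superposition: Cmin = C₀·(f + f² + … + f^5).
≈ 8.538 × (0.1643 + 0.0270 + 0.0044 + 0.0007 + 0.0001) ≈ 8.538 × 0.1965 ≈ 1.678 mcg/mL.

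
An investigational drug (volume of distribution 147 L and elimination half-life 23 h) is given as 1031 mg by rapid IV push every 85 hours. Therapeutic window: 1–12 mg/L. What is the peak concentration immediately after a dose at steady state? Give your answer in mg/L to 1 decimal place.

7.6 mg/L

τ/t½ = 85/23 ≈ 3.6957, so fraction remaining f = (1/2)^(85/23) ≈ 0.0772.
At steady state, accumulation factor R = 1/(1 − e^(−kτ)) ≈ 1.0837.
Each bolus raises the concentration by D/Vd = 1031/147 ≈ 7.014 mg/L.
Steady-state peak Cmax,ss = C₀·R ≈ 7.014 × 1.0837 ≈ 7.601 mg/L.
Peak 7.6 mg/L vs MTC 12 mg/L: below toxic threshold.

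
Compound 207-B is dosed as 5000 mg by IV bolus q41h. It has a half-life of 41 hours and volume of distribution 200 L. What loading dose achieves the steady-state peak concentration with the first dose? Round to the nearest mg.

10000 mg

f = (1/2)^(41/41) ≈ 0.500000; accumulation ratio R = 1/(1−f) ≈ 2.00000.
Loading dose to hit Cmax,ss on first dose: D_load = D_maint·R ≈ 5000 × 2.00000 ≈ 10000.00 mg.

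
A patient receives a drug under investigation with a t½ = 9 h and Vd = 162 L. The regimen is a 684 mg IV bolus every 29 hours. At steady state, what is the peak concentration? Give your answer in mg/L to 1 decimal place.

4.7 mg/L

Over one 29-h interval, 29/9 ≈ 3.2222 half-lives elapse, leaving f ≈ 0.1072 of each dose.
Accumulation ratio R = 1/(1 − f) ≈ 1/0.8928 ≈ 1.1201.
Each bolus raises the concentration by D/Vd = 684/162 ≈ 4.222 mg/L.
Steady-state peak Cmax,ss = C₀·R ≈ 4.222 × 1.1201 ≈ 4.729 mg/L.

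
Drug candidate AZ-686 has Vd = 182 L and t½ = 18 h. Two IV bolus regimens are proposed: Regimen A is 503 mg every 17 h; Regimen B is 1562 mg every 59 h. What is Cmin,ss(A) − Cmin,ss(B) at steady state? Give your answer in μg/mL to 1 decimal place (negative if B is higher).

Regimen A: f = (1/2)^(17/18) ≈ 0.5196; Cmin,ss = (503/182)·f/(1−f) ≈ 2.989 μg/mL.
Regimen B: f = (1/2)^(59/18) ≈ 0.1031; Cmin,ss = (1562/182)·f/(1−f) ≈ 0.987 μg/mL.
Difference ≈ 2.989 − 0.987 ≈ 2.002 μg/mL.

2.0 μg/mL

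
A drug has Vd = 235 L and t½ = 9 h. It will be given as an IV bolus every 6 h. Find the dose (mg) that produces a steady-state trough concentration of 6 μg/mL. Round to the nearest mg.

828 mg

τ/t½ = 6/9 ≈ 0.66667, so f = (1/2)^(6/9) ≈ 0.629961.
Cmin,ss = (D/Vd)·f/(1−f), so D = Cmin,ss·Vd·(1−f)/f.
D = 6 × 235 × (1−f)/f ≈ 6 × 235 × 0.58740 ≈ 828.23 mg.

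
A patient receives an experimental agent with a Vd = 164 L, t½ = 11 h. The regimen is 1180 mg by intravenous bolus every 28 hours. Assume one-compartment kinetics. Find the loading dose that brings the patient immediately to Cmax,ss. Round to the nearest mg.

1424 mg

f = (1/2)^(28/11) ≈ 0.171294; accumulation ratio R = 1/(1−f) ≈ 1.20670.
Loading dose to hit Cmax,ss on first dose: D_load = D_maint·R ≈ 1180 × 1.20670 ≈ 1423.91 mg.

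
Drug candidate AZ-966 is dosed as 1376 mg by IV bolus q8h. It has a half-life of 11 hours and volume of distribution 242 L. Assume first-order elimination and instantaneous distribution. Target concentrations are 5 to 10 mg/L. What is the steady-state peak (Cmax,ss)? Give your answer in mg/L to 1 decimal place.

14.4 mg/L

τ/t½ = 8/11 ≈ 0.72727, so fraction remaining f = (1/2)^(8/11) ≈ 0.6040.
At steady state, accumulation factor R = 1/(1 − e^(−kτ)) ≈ 2.5253.
Single-dose peak C₀ = D/Vd = 1376/242 ≈ 5.686 mg/L.
Steady-state peak Cmax,ss = C₀·R ≈ 5.686 × 2.5253 ≈ 14.359 mg/L.
Peak 14.4 mg/L vs MTC 10 mg/L: exceeds toxic threshold.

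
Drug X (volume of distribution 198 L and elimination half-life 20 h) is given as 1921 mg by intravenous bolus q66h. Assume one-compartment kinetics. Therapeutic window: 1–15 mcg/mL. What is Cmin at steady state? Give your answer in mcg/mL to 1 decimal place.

k = ln2/t½ = ln2/20 ≈ 0.034657 h⁻¹; fraction remaining f = e^(−kτ) = e^(−0.034657×66) ≈ 0.1015.
At steady state, accumulation factor R = 1/(1 − e^(−kτ)) ≈ 1.1130.
Each bolus raises the concentration by D/Vd = 1921/198 ≈ 9.702 mcg/mL.
Steady-state peak Cmax,ss = C₀·R ≈ 9.702 × 1.1130 ≈ 10.798 mcg/mL.
One interval later, Cmin,ss = Cmax,ss·e^(−kτ) ≈ 10.798 × 0.1015 ≈ 1.096 mcg/mL.
Trough 1.1 mcg/mL vs MEC 1 mcg/mL: adequate.

1.1 mcg/mL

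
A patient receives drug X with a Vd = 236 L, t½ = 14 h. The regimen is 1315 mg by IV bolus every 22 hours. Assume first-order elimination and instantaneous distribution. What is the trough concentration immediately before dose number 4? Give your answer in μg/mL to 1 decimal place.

2.7 μg/mL

f = (1/2)^(τ/t½) = (1/2)^(22/14) ≈ 0.3365.
C₀ = D/Vd = 1315/236 ≈ 5.572 μg/mL.
Before the 4th dose, 3 doses have been given. Superposition: Cmin = C₀·(f + f² + … + f^3).
≈ 5.572 × (0.3365 + 0.1132 + 0.0381) ≈ 5.572 × 0.4878 ≈ 2.718 μg/mL.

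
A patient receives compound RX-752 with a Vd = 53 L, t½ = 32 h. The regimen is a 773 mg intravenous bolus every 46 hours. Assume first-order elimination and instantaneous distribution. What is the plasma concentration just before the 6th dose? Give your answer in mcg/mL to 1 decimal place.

8.5 mcg/mL

f = (1/2)^(τ/t½) = (1/2)^(46/32) ≈ 0.3692.
C₀ = D/Vd = 773/53 ≈ 14.585 mcg/mL.
Before the 6th dose, 5 doses have been given. Superposition: Cmin = C₀·(f + f² + … + f^5).
≈ 14.585 × (0.3692 + 0.1363 + 0.0503 + 0.0186 + 0.0069) ≈ 14.585 × 0.5813 ≈ 8.478 mcg/mL.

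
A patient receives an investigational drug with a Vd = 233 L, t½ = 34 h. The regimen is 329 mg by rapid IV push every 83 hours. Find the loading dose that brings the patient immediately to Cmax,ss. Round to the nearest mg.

403 mg

f = (1/2)^(83/34) ≈ 0.184133; accumulation ratio R = 1/(1−f) ≈ 1.22569.
Loading dose to hit Cmax,ss on first dose: D_load = D_maint·R ≈ 329 × 1.22569 ≈ 403.25 mg.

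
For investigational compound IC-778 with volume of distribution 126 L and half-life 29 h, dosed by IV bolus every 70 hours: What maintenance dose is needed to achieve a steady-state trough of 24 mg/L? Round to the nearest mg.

τ/t½ = 70/29 ≈ 2.4138, so f = (1/2)^(70/29) ≈ 0.187662.
Cmin,ss = (D/Vd)·f/(1−f), so D = Cmin,ss·Vd·(1−f)/f.
D = 24 × 126 × (1−f)/f ≈ 24 × 126 × 4.32873 ≈ 13090.08 mg.

13090 mg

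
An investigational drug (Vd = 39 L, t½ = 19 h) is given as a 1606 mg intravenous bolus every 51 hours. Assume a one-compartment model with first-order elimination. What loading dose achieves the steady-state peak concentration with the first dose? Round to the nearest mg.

f = (1/2)^(51/19) ≈ 0.155587; accumulation ratio R = 1/(1−f) ≈ 1.18425.
Loading dose to hit Cmax,ss on first dose: D_load = D_maint·R ≈ 1606 × 1.18425 ≈ 1901.91 mg.

1902 mg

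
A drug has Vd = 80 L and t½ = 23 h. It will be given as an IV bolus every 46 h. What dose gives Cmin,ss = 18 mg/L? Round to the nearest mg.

τ/t½ = 46/23 ≈ 2, so f = (1/2)^(46/23) ≈ 0.250000.
Cmin,ss = (D/Vd)·f/(1−f), so D = Cmin,ss·Vd·(1−f)/f.
D = 18 × 80 × (1−f)/f ≈ 18 × 80 × 3.00000 ≈ 4320.00 mg.

4320 mg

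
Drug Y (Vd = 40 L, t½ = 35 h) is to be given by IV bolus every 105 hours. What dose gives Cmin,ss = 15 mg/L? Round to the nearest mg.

4200 mg

τ/t½ = 105/35 ≈ 3, so f = (1/2)^(105/35) ≈ 0.125000.
Cmin,ss = (D/Vd)·f/(1−f), so D = Cmin,ss·Vd·(1−f)/f.
D = 15 × 40 × (1−f)/f ≈ 15 × 40 × 7.00000 ≈ 4200.00 mg.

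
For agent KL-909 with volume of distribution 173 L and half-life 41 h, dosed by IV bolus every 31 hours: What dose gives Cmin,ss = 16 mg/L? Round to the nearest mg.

1907 mg

τ/t½ = 31/41 ≈ 0.7561, so f = (1/2)^(31/41) ≈ 0.592096.
Cmin,ss = (D/Vd)·f/(1−f), so D = Cmin,ss·Vd·(1−f)/f.
D = 16 × 173 × (1−f)/f ≈ 16 × 173 × 0.68892 ≈ 1906.93 mg.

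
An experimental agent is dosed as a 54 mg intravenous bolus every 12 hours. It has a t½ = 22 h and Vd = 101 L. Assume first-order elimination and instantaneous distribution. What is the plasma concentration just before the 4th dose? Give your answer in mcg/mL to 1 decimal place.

0.8 mcg/mL

f = (1/2)^(τ/t½) = (1/2)^(12/22) ≈ 0.6852.
C₀ = D/Vd = 54/101 ≈ 0.535 mcg/mL.
Before the 4th dose, 3 doses have been given. Superposition: Cmin = C₀·(f + f² + … + f^3).
≈ 0.535 × (0.6852 + 0.4695 + 0.3217) ≈ 0.535 × 1.4764 ≈ 0.790 mcg/mL.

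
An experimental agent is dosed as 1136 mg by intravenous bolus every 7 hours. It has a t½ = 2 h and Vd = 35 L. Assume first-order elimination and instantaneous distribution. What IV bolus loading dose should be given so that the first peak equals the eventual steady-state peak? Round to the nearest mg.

f = (1/2)^(7/2) ≈ 0.088388; accumulation ratio R = 1/(1−f) ≈ 1.09696.
Loading dose to hit Cmax,ss on first dose: D_load = D_maint·R ≈ 1136 × 1.09696 ≈ 1246.15 mg.

1246 mg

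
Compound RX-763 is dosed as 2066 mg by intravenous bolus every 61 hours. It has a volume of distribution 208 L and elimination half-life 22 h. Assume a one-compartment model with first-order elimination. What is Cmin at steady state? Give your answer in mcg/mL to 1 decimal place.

τ/t½ = 61/22 ≈ 2.7727, so fraction remaining f = (1/2)^(61/22) ≈ 0.1463.
At steady state, accumulation factor R = 1/(1 − e^(−kτ)) ≈ 1.1714.
Single-dose peak C₀ = D/Vd = 2066/208 ≈ 9.933 mcg/mL.
Steady-state peak Cmax,ss = C₀·R ≈ 9.933 × 1.1714 ≈ 11.636 mcg/mL.
Steady-state trough Cmin,ss = Cmax,ss·f ≈ 11.636 × 0.1463 ≈ 1.702 mcg/mL.

1.7 mcg/mL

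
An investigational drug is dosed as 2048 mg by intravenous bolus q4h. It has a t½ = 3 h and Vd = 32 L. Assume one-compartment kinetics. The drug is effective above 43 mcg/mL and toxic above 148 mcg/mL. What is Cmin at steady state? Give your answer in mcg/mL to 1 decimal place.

τ/t½ = 4/3 ≈ 1.3333, so fraction remaining f = (1/2)^(4/3) ≈ 0.3969.
Single-dose peak C₀ = D/Vd = 2048/32 ≈ 64.000 mcg/mL.
Steady-state trough Cmin,ss = C₀·f/(1−f) ≈ 64.000 × 0.3969/0.6031 ≈ 42.118 mcg/mL.
Trough 42.1 mcg/mL vs MEC 43 mcg/mL: subtherapeutic.

42.1 mcg/mL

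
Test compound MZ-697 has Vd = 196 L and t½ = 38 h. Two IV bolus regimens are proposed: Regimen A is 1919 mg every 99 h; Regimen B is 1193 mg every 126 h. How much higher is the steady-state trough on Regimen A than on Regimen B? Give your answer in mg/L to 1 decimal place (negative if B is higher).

1.2 mg/L

Regimen A: f = (1/2)^(99/38) ≈ 0.1643; Cmin,ss = (1919/196)·f/(1−f) ≈ 1.925 mg/L.
Regimen B: f = (1/2)^(126/38) ≈ 0.1004; Cmin,ss = (1193/196)·f/(1−f) ≈ 0.679 mg/L.
Difference ≈ 1.925 − 0.679 ≈ 1.246 mg/L.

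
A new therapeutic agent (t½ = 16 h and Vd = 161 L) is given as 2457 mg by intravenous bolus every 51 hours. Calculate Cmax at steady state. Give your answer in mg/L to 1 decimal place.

τ/t½ = 51/16 ≈ 3.1875, so fraction remaining f = (1/2)^(51/16) ≈ 0.1098.
Accumulation ratio R = 1/(1 − f) ≈ 1/0.8902 ≈ 1.1233.
Each bolus raises the concentration by D/Vd = 2457/161 ≈ 15.261 mg/L.
Steady-state peak Cmax,ss = C₀·R ≈ 15.261 × 1.1233 ≈ 17.143 mg/L.

17.1 mg/L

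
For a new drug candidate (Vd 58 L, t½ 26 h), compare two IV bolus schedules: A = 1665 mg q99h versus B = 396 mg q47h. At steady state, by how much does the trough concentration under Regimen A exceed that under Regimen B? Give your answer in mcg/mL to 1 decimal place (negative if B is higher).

Regimen A: f = (1/2)^(99/26) ≈ 0.0714; Cmin,ss = (1665/58)·f/(1−f) ≈ 2.207 mcg/mL.
Regimen B: f = (1/2)^(47/26) ≈ 0.2856; Cmin,ss = (396/58)·f/(1−f) ≈ 2.730 mcg/mL.
Difference ≈ 2.207 − 2.730 ≈ -0.523 mcg/mL.

-0.5 mcg/mL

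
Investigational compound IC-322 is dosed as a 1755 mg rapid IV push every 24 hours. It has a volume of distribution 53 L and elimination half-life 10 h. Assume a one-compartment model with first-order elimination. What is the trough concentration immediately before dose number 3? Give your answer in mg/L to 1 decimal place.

f = (1/2)^(τ/t½) = (1/2)^(24/10) ≈ 0.1895.
C₀ = D/Vd = 1755/53 ≈ 33.113 mg/L.
Before the 3rd dose, 2 doses have been given. Superposition: Cmin = C₀·(f + f²).
≈ 33.113 × (0.1895 + 0.0359) ≈ 33.113 × 0.2254 ≈ 7.464 mg/L.

7.5 mg/L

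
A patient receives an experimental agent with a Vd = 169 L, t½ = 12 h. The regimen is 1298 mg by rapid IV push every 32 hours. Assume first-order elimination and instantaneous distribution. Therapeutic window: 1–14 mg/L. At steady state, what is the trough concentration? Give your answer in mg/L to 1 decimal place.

1.4 mg/L

τ/t½ = 32/12 ≈ 2.6667, so fraction remaining f = (1/2)^(32/12) ≈ 0.1575.
Accumulation ratio R = 1/(1 − f) ≈ 1/0.8425 ≈ 1.1869.
Single-dose peak C₀ = D/Vd = 1298/169 ≈ 7.680 mg/L.
Cmax,ss = C₀/(1 − f) ≈ 7.680/0.8425 ≈ 9.116 mg/L.
Steady-state trough Cmin,ss = Cmax,ss·f ≈ 9.116 × 0.1575 ≈ 1.436 mg/L.
Trough 1.4 mg/L vs MEC 1 mg/L: adequate.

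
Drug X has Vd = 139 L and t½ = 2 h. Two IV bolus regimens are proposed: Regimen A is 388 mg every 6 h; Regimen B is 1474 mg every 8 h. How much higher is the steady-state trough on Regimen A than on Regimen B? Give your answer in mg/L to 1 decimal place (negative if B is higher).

Regimen A: f = (1/2)^(6/2) ≈ 0.1250; Cmin,ss = (388/139)·f/(1−f) ≈ 0.399 mg/L.
Regimen B: f = (1/2)^(8/2) ≈ 0.0625; Cmin,ss = (1474/139)·f/(1−f) ≈ 0.707 mg/L.
Difference ≈ 0.399 − 0.707 ≈ -0.308 mg/L.

-0.3 mg/L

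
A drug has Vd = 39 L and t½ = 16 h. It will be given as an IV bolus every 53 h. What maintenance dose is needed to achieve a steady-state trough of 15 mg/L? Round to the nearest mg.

5227 mg

τ/t½ = 53/16 ≈ 3.3125, so f = (1/2)^(53/16) ≈ 0.100656.
Cmin,ss = (D/Vd)·f/(1−f), so D = Cmin,ss·Vd·(1−f)/f.
D = 15 × 39 × (1−f)/f ≈ 15 × 39 × 8.93483 ≈ 5226.88 mg.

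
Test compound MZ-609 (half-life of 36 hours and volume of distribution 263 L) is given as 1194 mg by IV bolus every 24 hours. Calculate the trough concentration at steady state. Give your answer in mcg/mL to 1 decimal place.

7.7 mcg/mL

τ/t½ = 24/36 ≈ 0.66667, so fraction remaining f = (1/2)^(24/36) ≈ 0.6300.
At steady state, accumulation factor R = 1/(1 − e^(−kτ)) ≈ 2.7027.
Each bolus raises the concentration by D/Vd = 1194/263 ≈ 4.540 mcg/mL.
Steady-state peak Cmax,ss = C₀·R ≈ 4.540 × 2.7027 ≈ 12.270 mcg/mL.
Steady-state trough Cmin,ss = Cmax,ss·f ≈ 12.270 × 0.6300 ≈ 7.730 mcg/mL.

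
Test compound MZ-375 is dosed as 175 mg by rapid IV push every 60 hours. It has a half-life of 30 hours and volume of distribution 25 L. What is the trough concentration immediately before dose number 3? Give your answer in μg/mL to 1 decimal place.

2.2 μg/mL

f = (1/2)^(τ/t½) = (1/2)^(60/30) ≈ 0.2500.
C₀ = D/Vd = 175/25 ≈ 7.000 μg/mL.
Before the 3rd dose, 2 doses have been given. Superposition: Cmin = C₀·(f + f²).
≈ 7.000 × (0.2500 + 0.0625) ≈ 7.000 × 0.3125 ≈ 2.188 μg/mL.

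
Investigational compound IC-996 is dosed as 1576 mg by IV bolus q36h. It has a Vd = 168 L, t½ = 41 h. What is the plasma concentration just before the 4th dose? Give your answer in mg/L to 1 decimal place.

f = (1/2)^(τ/t½) = (1/2)^(36/41) ≈ 0.5441.
C₀ = D/Vd = 1576/168 ≈ 9.381 mg/L.
Before the 4th dose, 3 doses have been given. Superposition: Cmin = C₀·(f + f² + … + f^3).
≈ 9.381 × (0.5441 + 0.2960 + 0.1611) ≈ 9.381 × 1.0012 ≈ 9.392 mg/L.

9.4 mg/L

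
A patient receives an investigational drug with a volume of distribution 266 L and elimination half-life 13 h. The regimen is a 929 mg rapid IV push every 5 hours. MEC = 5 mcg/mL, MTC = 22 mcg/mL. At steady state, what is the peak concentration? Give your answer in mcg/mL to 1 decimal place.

14.9 mcg/mL

Over one 5-h interval, 5/13 ≈ 0.38462 half-lives elapse, leaving f ≈ 0.7660 of each dose.
At steady state, accumulation factor R = 1/(1 − e^(−kτ)) ≈ 4.2735.
Single-dose peak C₀ = D/Vd = 929/266 ≈ 3.492 mcg/mL.
Steady-state peak Cmax,ss = C₀·R ≈ 3.492 × 4.2735 ≈ 14.923 mcg/mL.
Peak 14.9 mcg/mL vs MTC 22 mcg/mL: below toxic threshold.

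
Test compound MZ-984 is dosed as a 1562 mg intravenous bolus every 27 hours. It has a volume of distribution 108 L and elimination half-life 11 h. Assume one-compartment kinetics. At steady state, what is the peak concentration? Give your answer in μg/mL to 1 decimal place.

17.7 μg/mL

k = ln2/t½ = ln2/11 ≈ 0.063013 h⁻¹; fraction remaining f = e^(−kτ) = e^(−0.063013×27) ≈ 0.1824.
At steady state, accumulation factor R = 1/(1 − e^(−kτ)) ≈ 1.2231.
Single-dose peak C₀ = D/Vd = 1562/108 ≈ 14.463 μg/mL.
Steady-state peak Cmax,ss = C₀·R ≈ 14.463 × 1.2231 ≈ 17.690 μg/mL.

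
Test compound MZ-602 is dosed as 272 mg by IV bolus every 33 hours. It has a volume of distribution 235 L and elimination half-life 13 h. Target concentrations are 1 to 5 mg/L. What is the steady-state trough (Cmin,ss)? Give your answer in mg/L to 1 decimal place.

τ/t½ = 33/13 ≈ 2.5385, so fraction remaining f = (1/2)^(33/13) ≈ 0.1721.
At steady state, accumulation factor R = 1/(1 − e^(−kτ)) ≈ 1.2079.
Each bolus raises the concentration by D/Vd = 272/235 ≈ 1.157 mg/L.
Steady-state peak Cmax,ss = C₀·R ≈ 1.157 × 1.2079 ≈ 1.398 mg/L.
Steady-state trough Cmin,ss = Cmax,ss·f ≈ 1.398 × 0.1721 ≈ 0.241 mg/L.
Trough 0.2 mg/L vs MEC 1 mg/L: subtherapeutic.

0.2 mg/L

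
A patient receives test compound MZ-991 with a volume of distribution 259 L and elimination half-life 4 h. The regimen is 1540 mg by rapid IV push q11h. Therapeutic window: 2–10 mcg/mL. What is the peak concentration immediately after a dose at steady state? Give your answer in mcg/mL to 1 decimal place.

k = ln2/t½ = ln2/4 ≈ 0.173287 h⁻¹; fraction remaining f = e^(−kτ) = e^(−0.173287×11) ≈ 0.1487.
Accumulation ratio R = 1/(1 − f) ≈ 1/0.8513 ≈ 1.1747.
Each bolus raises the concentration by D/Vd = 1540/259 ≈ 5.946 mcg/mL.
Cmax,ss = C₀/(1 − f) ≈ 5.946/0.8513 ≈ 6.985 mcg/mL.
Peak 7.0 mcg/mL vs MTC 10 mcg/mL: below toxic threshold.

7.0 mcg/mL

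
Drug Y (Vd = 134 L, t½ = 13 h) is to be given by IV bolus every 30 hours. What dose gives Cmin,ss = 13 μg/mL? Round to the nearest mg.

6882 mg

τ/t½ = 30/13 ≈ 2.3077, so f = (1/2)^(30/13) ≈ 0.201983.
Cmin,ss = (D/Vd)·f/(1−f), so D = Cmin,ss·Vd·(1−f)/f.
D = 13 × 134 × (1−f)/f ≈ 13 × 134 × 3.95091 ≈ 6882.49 mg.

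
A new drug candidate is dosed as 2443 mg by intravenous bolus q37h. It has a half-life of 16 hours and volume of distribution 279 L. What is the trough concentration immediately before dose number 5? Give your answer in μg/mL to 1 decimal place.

f = (1/2)^(τ/t½) = (1/2)^(37/16) ≈ 0.2013.
C₀ = D/Vd = 2443/279 ≈ 8.756 μg/mL.
Before the 5th dose, 4 doses have been given. Superposition: Cmin = C₀·(f + f² + … + f^4).
≈ 8.756 × (0.2013 + 0.0405 + 0.0082 + 0.0016) ≈ 8.756 × 0.2516 ≈ 2.203 μg/mL.

2.2 μg/mL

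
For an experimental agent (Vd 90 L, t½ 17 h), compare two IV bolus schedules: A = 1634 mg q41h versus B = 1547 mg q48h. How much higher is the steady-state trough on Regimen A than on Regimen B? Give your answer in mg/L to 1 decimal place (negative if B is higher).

1.4 mg/L

Regimen A: f = (1/2)^(41/17) ≈ 0.1879; Cmin,ss = (1634/90)·f/(1−f) ≈ 4.201 mg/L.
Regimen B: f = (1/2)^(48/17) ≈ 0.1413; Cmin,ss = (1547/90)·f/(1−f) ≈ 2.828 mg/L.
Difference ≈ 4.201 − 2.828 ≈ 1.373 mg/L.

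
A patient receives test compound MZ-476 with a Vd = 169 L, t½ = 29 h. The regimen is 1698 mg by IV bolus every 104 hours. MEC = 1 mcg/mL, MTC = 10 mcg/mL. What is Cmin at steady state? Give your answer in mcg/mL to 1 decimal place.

k = ln2/t½ = ln2/29 ≈ 0.023902 h⁻¹; fraction remaining f = e^(−kτ) = e^(−0.023902×104) ≈ 0.0833.
At steady state, accumulation factor R = 1/(1 − e^(−kτ)) ≈ 1.0909.
Single-dose peak C₀ = D/Vd = 1698/169 ≈ 10.047 mcg/mL.
Cmax,ss = C₀/(1 − f) ≈ 10.047/0.9167 ≈ 10.960 mcg/mL.
Steady-state trough Cmin,ss = Cmax,ss·f ≈ 10.960 × 0.0833 ≈ 0.913 mcg/mL.
Trough 0.9 mcg/mL vs MEC 1 mcg/mL: subtherapeutic.

0.9 mcg/mL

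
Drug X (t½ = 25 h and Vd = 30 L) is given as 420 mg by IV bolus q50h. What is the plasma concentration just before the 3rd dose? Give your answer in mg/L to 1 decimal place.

f = (1/2)^(τ/t½) = (1/2)^(50/25) ≈ 0.2500.
C₀ = D/Vd = 420/30 ≈ 14.000 mg/L.
Before the 3rd dose, 2 doses have been given. Superposition: Cmin = C₀·(f + f²).
≈ 14.000 × (0.2500 + 0.0625) ≈ 14.000 × 0.3125 ≈ 4.375 mg/L.

4.4 mg/L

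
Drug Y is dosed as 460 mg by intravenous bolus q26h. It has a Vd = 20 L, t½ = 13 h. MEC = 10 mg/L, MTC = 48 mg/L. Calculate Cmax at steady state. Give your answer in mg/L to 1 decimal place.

The dosing interval is 2 half-lives, so f = 2^(−2) = 0.25.
Accumulation ratio R = 1/(1 − f) = 1/0.75 = 4/3.
Single-dose peak C₀ = D/Vd = 460/20 = 23 mg/L.
Steady-state peak Cmax,ss = C₀·R = 23 × 4/3 ≈ 30.667 mg/L.
Peak 30.7 mg/L vs MTC 48 mg/L: below toxic threshold.

30.7 mg/L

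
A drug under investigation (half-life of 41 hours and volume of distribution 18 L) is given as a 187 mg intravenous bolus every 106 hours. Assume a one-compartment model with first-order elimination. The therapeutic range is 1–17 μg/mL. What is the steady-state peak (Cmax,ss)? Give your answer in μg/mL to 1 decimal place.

Over one 106-h interval, 106/41 ≈ 2.5854 half-lives elapse, leaving f ≈ 0.1666 of each dose.
At steady state, accumulation factor R = 1/(1 − e^(−kτ)) ≈ 1.1999.
Single-dose peak C₀ = D/Vd = 187/18 ≈ 10.389 μg/mL.
Cmax,ss = C₀/(1 − f) ≈ 10.389/0.8334 ≈ 12.466 μg/mL.
Peak 12.5 μg/mL vs MTC 17 μg/mL: below toxic threshold.

12.5 μg/mL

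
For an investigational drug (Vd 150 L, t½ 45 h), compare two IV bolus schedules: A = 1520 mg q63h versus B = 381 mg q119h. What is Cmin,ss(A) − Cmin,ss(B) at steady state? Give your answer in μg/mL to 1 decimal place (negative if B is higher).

Regimen A: f = (1/2)^(63/45) ≈ 0.3789; Cmin,ss = (1520/150)·f/(1−f) ≈ 6.182 μg/mL.
Regimen B: f = (1/2)^(119/45) ≈ 0.1599; Cmin,ss = (381/150)·f/(1−f) ≈ 0.483 μg/mL.
Difference ≈ 6.182 − 0.483 ≈ 5.699 μg/mL.

5.7 μg/mL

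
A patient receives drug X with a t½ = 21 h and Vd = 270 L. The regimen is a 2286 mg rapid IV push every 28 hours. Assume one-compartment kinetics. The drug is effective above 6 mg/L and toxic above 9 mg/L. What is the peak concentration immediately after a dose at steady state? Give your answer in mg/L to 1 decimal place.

τ/t½ = 28/21 ≈ 1.3333, so fraction remaining f = (1/2)^(28/21) ≈ 0.3969.
At steady state, accumulation factor R = 1/(1 − e^(−kτ)) ≈ 1.6581.
Single-dose peak C₀ = D/Vd = 2286/270 ≈ 8.467 mg/L.
Steady-state peak Cmax,ss = C₀·R ≈ 8.467 × 1.6581 ≈ 14.039 mg/L.
Peak 14.0 mg/L vs MTC 9 mg/L: exceeds toxic threshold.

14.0 mg/L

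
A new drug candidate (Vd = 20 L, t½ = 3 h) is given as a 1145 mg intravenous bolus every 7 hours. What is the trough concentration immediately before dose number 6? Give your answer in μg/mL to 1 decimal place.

f = (1/2)^(τ/t½) = (1/2)^(7/3) ≈ 0.1984.
C₀ = D/Vd = 1145/20 ≈ 57.250 μg/mL.
Before the 6th dose, 5 doses have been given. Superposition: Cmin = C₀·(f + f² + … + f^5).
≈ 57.250 × (0.1984 + 0.0394 + 0.0078 + 0.0015 + 0.0003) ≈ 57.250 × 0.2474 ≈ 14.164 μg/mL.

14.2 μg/mL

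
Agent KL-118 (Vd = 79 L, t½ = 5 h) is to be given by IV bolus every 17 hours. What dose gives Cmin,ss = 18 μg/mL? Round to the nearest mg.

τ/t½ = 17/5 ≈ 3.4, so f = (1/2)^(17/5) ≈ 0.094732.
Cmin,ss = (D/Vd)·f/(1−f), so D = Cmin,ss·Vd·(1−f)/f.
D = 18 × 79 × (1−f)/f ≈ 18 × 79 × 9.55610 ≈ 13588.77 mg.

13589 mg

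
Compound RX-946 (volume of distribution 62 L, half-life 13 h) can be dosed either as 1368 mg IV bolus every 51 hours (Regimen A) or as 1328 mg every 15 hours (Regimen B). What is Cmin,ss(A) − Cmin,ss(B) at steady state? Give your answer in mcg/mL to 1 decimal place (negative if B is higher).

Regimen A: f = (1/2)^(51/13) ≈ 0.0659; Cmin,ss = (1368/62)·f/(1−f) ≈ 1.557 mcg/mL.
Regimen B: f = (1/2)^(15/13) ≈ 0.4494; Cmin,ss = (1328/62)·f/(1−f) ≈ 17.482 mcg/mL.
Difference ≈ 1.557 − 17.482 ≈ -15.925 mcg/mL.

-15.9 mcg/mL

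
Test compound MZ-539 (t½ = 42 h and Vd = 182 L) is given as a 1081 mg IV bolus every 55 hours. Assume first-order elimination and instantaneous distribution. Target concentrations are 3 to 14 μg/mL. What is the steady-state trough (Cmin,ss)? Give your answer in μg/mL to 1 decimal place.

τ/t½ = 55/42 ≈ 1.3095, so fraction remaining f = (1/2)^(55/42) ≈ 0.4035.
Single-dose peak C₀ = D/Vd = 1081/182 ≈ 5.940 μg/mL.
Steady-state trough Cmin,ss = C₀·f/(1−f) ≈ 5.940 × 0.4035/0.5965 ≈ 4.018 μg/mL.
Trough 4.0 μg/mL vs MEC 3 μg/mL: adequate.

4.0 μg/mL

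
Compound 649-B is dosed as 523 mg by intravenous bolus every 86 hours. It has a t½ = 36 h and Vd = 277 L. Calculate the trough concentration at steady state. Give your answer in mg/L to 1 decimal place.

τ/t½ = 86/36 ≈ 2.3889, so fraction remaining f = (1/2)^(86/36) ≈ 0.1909.
Accumulation ratio R = 1/(1 − f) ≈ 1/0.8091 ≈ 1.2359.
Each bolus raises the concentration by D/Vd = 523/277 ≈ 1.888 mg/L.
Steady-state peak Cmax,ss = C₀·R ≈ 1.888 × 1.2359 ≈ 2.333 mg/L.
Steady-state trough Cmin,ss = Cmax,ss·f ≈ 2.333 × 0.1909 ≈ 0.445 mg/L.

0.4 mg/L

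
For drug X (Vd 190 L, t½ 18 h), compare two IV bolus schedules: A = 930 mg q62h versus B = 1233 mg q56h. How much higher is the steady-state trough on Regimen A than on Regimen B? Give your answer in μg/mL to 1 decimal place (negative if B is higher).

-0.4 μg/mL

Regimen A: f = (1/2)^(62/18) ≈ 0.0919; Cmin,ss = (930/190)·f/(1−f) ≈ 0.495 μg/mL.
Regimen B: f = (1/2)^(56/18) ≈ 0.1157; Cmin,ss = (1233/190)·f/(1−f) ≈ 0.849 μg/mL.
Difference ≈ 0.495 − 0.849 ≈ -0.354 μg/mL.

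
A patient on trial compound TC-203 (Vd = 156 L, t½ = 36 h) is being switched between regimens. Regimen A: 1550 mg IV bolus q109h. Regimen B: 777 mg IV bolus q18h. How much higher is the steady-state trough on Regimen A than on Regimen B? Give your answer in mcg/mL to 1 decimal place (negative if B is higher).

-10.6 mcg/mL

Regimen A: f = (1/2)^(109/36) ≈ 0.1226; Cmin,ss = (1550/156)·f/(1−f) ≈ 1.388 mcg/mL.
Regimen B: f = (1/2)^(18/36) ≈ 0.7071; Cmin,ss = (777/156)·f/(1−f) ≈ 12.024 mcg/mL.
Difference ≈ 1.388 − 12.024 ≈ -10.636 mcg/mL.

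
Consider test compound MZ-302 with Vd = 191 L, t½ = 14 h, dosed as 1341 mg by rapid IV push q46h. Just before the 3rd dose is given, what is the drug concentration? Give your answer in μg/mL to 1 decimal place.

f = (1/2)^(τ/t½) = (1/2)^(46/14) ≈ 0.1025.
C₀ = D/Vd = 1341/191 ≈ 7.021 μg/mL.
Before the 3rd dose, 2 doses have been given. Superposition: Cmin = C₀·(f + f²).
≈ 7.021 × (0.1025 + 0.0105) ≈ 7.021 × 0.1130 ≈ 0.793 μg/mL.

0.8 μg/mL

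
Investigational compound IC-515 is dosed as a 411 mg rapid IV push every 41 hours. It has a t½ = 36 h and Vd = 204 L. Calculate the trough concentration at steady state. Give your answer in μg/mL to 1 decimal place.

1.7 μg/mL

τ/t½ = 41/36 ≈ 1.1389, so fraction remaining f = (1/2)^(41/36) ≈ 0.4541.
At steady state, accumulation factor R = 1/(1 − e^(−kτ)) ≈ 1.8318.
Each bolus raises the concentration by D/Vd = 411/204 ≈ 2.015 μg/mL.
Steady-state peak Cmax,ss = C₀·R ≈ 2.015 × 1.8318 ≈ 3.691 μg/mL.
One interval later, Cmin,ss = Cmax,ss·e^(−kτ) ≈ 3.691 × 0.4541 ≈ 1.676 μg/mL.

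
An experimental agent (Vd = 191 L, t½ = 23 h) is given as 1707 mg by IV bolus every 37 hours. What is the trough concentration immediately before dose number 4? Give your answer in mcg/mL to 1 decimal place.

4.2 mcg/mL

f = (1/2)^(τ/t½) = (1/2)^(37/23) ≈ 0.3279.
C₀ = D/Vd = 1707/191 ≈ 8.937 mcg/mL.
Before the 4th dose, 3 doses have been given. Superposition: Cmin = C₀·(f + f² + … + f^3).
≈ 8.937 × (0.3279 + 0.1075 + 0.0353) ≈ 8.937 × 0.4707 ≈ 4.207 mcg/mL.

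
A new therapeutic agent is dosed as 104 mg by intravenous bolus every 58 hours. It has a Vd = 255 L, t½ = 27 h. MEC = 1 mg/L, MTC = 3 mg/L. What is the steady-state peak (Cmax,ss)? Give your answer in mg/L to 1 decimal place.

0.5 mg/L

τ/t½ = 58/27 ≈ 2.1481, so fraction remaining f = (1/2)^(58/27) ≈ 0.2256.
At steady state, accumulation factor R = 1/(1 − e^(−kτ)) ≈ 1.2913.
Single-dose peak C₀ = D/Vd = 104/255 ≈ 0.408 mg/L.
Steady-state peak Cmax,ss = C₀·R ≈ 0.408 × 1.2913 ≈ 0.527 mg/L.
Peak 0.5 mg/L vs MTC 3 mg/L: below toxic threshold.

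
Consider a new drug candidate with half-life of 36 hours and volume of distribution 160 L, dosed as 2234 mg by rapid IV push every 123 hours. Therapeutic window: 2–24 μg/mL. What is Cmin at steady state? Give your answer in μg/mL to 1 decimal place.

k = ln2/t½ = ln2/36 ≈ 0.019254 h⁻¹; fraction remaining f = e^(−kτ) = e^(−0.019254×123) ≈ 0.0936.
Accumulation ratio R = 1/(1 − f) ≈ 1/0.9064 ≈ 1.1033.
Single-dose peak C₀ = D/Vd = 2234/160 ≈ 13.963 μg/mL.
Steady-state peak Cmax,ss = C₀·R ≈ 13.963 × 1.1033 ≈ 15.405 μg/mL.
Steady-state trough Cmin,ss = Cmax,ss·f ≈ 15.405 × 0.0936 ≈ 1.442 μg/mL.
Trough 1.4 μg/mL vs MEC 2 μg/mL: subtherapeutic.

1.4 μg/mL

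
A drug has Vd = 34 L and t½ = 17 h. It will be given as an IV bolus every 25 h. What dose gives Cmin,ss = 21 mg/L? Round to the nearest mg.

τ/t½ = 25/17 ≈ 1.4706, so f = (1/2)^(25/17) ≈ 0.360835.
Cmin,ss = (D/Vd)·f/(1−f), so D = Cmin,ss·Vd·(1−f)/f.
D = 21 × 34 × (1−f)/f ≈ 21 × 34 × 1.77135 ≈ 1264.74 mg.

1265 mg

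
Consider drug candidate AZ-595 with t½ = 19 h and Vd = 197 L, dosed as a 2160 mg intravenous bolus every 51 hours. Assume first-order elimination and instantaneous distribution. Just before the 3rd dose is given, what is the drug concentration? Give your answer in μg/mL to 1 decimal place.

f = (1/2)^(τ/t½) = (1/2)^(51/19) ≈ 0.1556.
C₀ = D/Vd = 2160/197 ≈ 10.964 μg/mL.
Before the 3rd dose, 2 doses have been given. Superposition: Cmin = C₀·(f + f²).
≈ 10.964 × (0.1556 + 0.0242) ≈ 10.964 × 0.1798 ≈ 1.971 μg/mL.

2.0 μg/mL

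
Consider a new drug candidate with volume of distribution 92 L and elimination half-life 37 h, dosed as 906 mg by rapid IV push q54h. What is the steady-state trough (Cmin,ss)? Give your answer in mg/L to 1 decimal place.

5.6 mg/L

Over one 54-h interval, 54/37 ≈ 1.4595 half-lives elapse, leaving f ≈ 0.3636 of each dose.
Single-dose peak C₀ = D/Vd = 906/92 ≈ 9.848 mg/L.
Steady-state trough Cmin,ss = C₀·f/(1−f) ≈ 9.848 × 0.3636/0.6364 ≈ 5.627 mg/L.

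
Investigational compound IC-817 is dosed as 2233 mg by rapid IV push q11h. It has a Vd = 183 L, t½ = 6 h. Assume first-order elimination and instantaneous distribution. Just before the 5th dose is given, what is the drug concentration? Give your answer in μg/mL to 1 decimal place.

f = (1/2)^(τ/t½) = (1/2)^(11/6) ≈ 0.2806.
C₀ = D/Vd = 2233/183 ≈ 12.202 μg/mL.
Before the 5th dose, 4 doses have been given. Superposition: Cmin = C₀·(f + f² + … + f^4).
≈ 12.202 × (0.2806 + 0.0787 + 0.0221 + 0.0062) ≈ 12.202 × 0.3876 ≈ 4.729 μg/mL.

4.7 μg/mL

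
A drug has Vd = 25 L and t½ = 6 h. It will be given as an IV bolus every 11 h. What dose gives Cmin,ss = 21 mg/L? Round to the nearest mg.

1346 mg

τ/t½ = 11/6 ≈ 1.8333, so f = (1/2)^(11/6) ≈ 0.280616.
Cmin,ss = (D/Vd)·f/(1−f), so D = Cmin,ss·Vd·(1−f)/f.
D = 21 × 25 × (1−f)/f ≈ 21 × 25 × 2.56359 ≈ 1345.88 mg.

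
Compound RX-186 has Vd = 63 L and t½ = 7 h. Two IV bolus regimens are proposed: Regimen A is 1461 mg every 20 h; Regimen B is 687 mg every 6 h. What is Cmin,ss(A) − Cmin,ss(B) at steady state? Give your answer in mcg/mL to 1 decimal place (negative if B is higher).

Regimen A: f = (1/2)^(20/7) ≈ 0.1380; Cmin,ss = (1461/63)·f/(1−f) ≈ 3.713 mcg/mL.
Regimen B: f = (1/2)^(6/7) ≈ 0.5520; Cmin,ss = (687/63)·f/(1−f) ≈ 13.436 mcg/mL.
Difference ≈ 3.713 − 13.436 ≈ -9.723 mcg/mL.

-9.7 mcg/mL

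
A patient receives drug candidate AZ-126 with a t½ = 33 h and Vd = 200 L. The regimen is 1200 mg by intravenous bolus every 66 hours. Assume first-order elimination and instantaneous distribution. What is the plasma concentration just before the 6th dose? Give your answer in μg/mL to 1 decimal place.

f = (1/2)^(τ/t½) = (1/2)^(66/33) ≈ 0.2500.
C₀ = D/Vd = 1200/200 ≈ 6.000 μg/mL.
Before the 6th dose, 5 doses have been given. Superposition: Cmin = C₀·(f + f² + … + f^5).
≈ 6.000 × (0.2500 + 0.0625 + 0.0156 + 0.0039 + 0.0010) ≈ 6.000 × 0.3330 ≈ 1.998 μg/mL.

2.0 μg/mL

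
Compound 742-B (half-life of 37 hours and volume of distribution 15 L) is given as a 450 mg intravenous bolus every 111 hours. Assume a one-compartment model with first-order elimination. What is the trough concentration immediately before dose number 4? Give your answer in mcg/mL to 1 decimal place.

4.3 mcg/mL

f = (1/2)^(τ/t½) = (1/2)^(111/37) ≈ 0.1250.
C₀ = D/Vd = 450/15 ≈ 30.000 mcg/mL.
Before the 4th dose, 3 doses have been given. Superposition: Cmin = C₀·(f + f² + … + f^3).
≈ 30.000 × (0.1250 + 0.0156 + 0.0020) ≈ 30.000 × 0.1426 ≈ 4.278 mcg/mL.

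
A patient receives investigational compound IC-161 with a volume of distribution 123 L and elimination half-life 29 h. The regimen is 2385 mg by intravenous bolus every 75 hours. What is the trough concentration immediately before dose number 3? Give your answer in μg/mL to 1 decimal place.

3.8 μg/mL

f = (1/2)^(τ/t½) = (1/2)^(75/29) ≈ 0.1665.
C₀ = D/Vd = 2385/123 ≈ 19.390 μg/mL.
Before the 3rd dose, 2 doses have been given. Superposition: Cmin = C₀·(f + f²).
≈ 19.390 × (0.1665 + 0.0277) ≈ 19.390 × 0.1942 ≈ 3.766 μg/mL.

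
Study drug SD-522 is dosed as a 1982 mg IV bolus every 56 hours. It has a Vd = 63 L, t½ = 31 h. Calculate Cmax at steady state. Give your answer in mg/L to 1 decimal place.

k = ln2/t½ = ln2/31 ≈ 0.022360 h⁻¹; fraction remaining f = e^(−kτ) = e^(−0.022360×56) ≈ 0.2859.
At steady state, accumulation factor R = 1/(1 − e^(−kτ)) ≈ 1.4004.
Single-dose peak C₀ = D/Vd = 1982/63 ≈ 31.460 mg/L.
Steady-state peak Cmax,ss = C₀·R ≈ 31.460 × 1.4004 ≈ 44.057 mg/L.

44.1 mg/L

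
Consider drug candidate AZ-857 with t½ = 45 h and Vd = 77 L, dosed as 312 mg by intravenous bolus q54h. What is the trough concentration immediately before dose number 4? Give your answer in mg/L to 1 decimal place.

f = (1/2)^(τ/t½) = (1/2)^(54/45) ≈ 0.4353.
C₀ = D/Vd = 312/77 ≈ 4.052 mg/L.
Before the 4th dose, 3 doses have been given. Superposition: Cmin = C₀·(f + f² + … + f^3).
≈ 4.052 × (0.4353 + 0.1895 + 0.0825) ≈ 4.052 × 0.7073 ≈ 2.866 mg/L.

2.9 mg/L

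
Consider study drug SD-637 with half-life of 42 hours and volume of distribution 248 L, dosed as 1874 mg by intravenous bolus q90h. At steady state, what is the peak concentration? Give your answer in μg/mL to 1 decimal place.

Over one 90-h interval, 90/42 ≈ 2.1429 half-lives elapse, leaving f ≈ 0.2264 of each dose.
At steady state, accumulation factor R = 1/(1 − e^(−kτ)) ≈ 1.2927.
Each bolus raises the concentration by D/Vd = 1874/248 ≈ 7.556 μg/mL.
Cmax,ss = C₀/(1 − f) ≈ 7.556/0.7736 ≈ 9.767 μg/mL.

9.8 μg/mL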